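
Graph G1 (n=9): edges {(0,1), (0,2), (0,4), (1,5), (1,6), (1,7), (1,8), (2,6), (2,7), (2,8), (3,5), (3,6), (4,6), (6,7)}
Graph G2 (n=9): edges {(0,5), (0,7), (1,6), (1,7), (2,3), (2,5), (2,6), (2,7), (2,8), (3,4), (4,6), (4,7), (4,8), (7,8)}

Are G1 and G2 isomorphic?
Yes, isomorphic

The graphs are isomorphic.
One valid mapping φ: V(G1) → V(G2): 0→6, 1→2, 2→4, 3→0, 4→1, 5→5, 6→7, 7→8, 8→3

Verify φ preserves adjacency — for each edge of G1, its image is an edge of G2:
  (0,1) → (φ(0),φ(1)) = (2,6) ∈ E(G2) ✓
  (0,2) → (φ(0),φ(2)) = (4,6) ∈ E(G2) ✓
  (0,4) → (φ(0),φ(4)) = (1,6) ∈ E(G2) ✓
  (1,5) → (φ(1),φ(5)) = (2,5) ∈ E(G2) ✓
  (1,6) → (φ(1),φ(6)) = (2,7) ∈ E(G2) ✓
  (1,7) → (φ(1),φ(7)) = (2,8) ∈ E(G2) ✓
  (1,8) → (φ(1),φ(8)) = (2,3) ∈ E(G2) ✓
  (2,6) → (φ(2),φ(6)) = (4,7) ∈ E(G2) ✓
  (2,7) → (φ(2),φ(7)) = (4,8) ∈ E(G2) ✓
  (2,8) → (φ(2),φ(8)) = (3,4) ∈ E(G2) ✓
  (3,5) → (φ(3),φ(5)) = (0,5) ∈ E(G2) ✓
  (3,6) → (φ(3),φ(6)) = (0,7) ∈ E(G2) ✓
  (4,6) → (φ(4),φ(6)) = (1,7) ∈ E(G2) ✓
  (6,7) → (φ(6),φ(7)) = (7,8) ∈ E(G2) ✓
All 14 edges of G1 map to edges of G2, and |E(G1)| = |E(G2)| = 14, so φ is a bijection on edges as well as vertices. Hence G1 ≅ G2.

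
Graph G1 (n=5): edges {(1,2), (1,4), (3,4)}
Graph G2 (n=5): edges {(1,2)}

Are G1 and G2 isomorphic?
No, not isomorphic

The graphs are NOT isomorphic.

Counting edges: G1 has 3 edge(s); G2 has 1 edge(s).
Edge count is an isomorphism invariant (a bijection on vertices induces a bijection on edges), so differing edge counts rule out isomorphism.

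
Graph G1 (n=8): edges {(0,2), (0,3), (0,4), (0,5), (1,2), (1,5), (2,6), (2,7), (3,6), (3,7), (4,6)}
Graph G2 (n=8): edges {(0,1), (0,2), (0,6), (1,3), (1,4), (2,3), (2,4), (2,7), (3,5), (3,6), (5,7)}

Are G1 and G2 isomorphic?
Yes, isomorphic

The graphs are isomorphic.
One valid mapping φ: V(G1) → V(G2): 0→2, 1→5, 2→3, 3→0, 4→4, 5→7, 6→1, 7→6

Verify φ preserves adjacency — for each edge of G1, its image is an edge of G2:
  (0,2) → (φ(0),φ(2)) = (2,3) ∈ E(G2) ✓
  (0,3) → (φ(0),φ(3)) = (0,2) ∈ E(G2) ✓
  (0,4) → (φ(0),φ(4)) = (2,4) ∈ E(G2) ✓
  (0,5) → (φ(0),φ(5)) = (2,7) ∈ E(G2) ✓
  (1,2) → (φ(1),φ(2)) = (3,5) ∈ E(G2) ✓
  (1,5) → (φ(1),φ(5)) = (5,7) ∈ E(G2) ✓
  (2,6) → (φ(2),φ(6)) = (1,3) ∈ E(G2) ✓
  (2,7) → (φ(2),φ(7)) = (3,6) ∈ E(G2) ✓
  (3,6) → (φ(3),φ(6)) = (0,1) ∈ E(G2) ✓
  (3,7) → (φ(3),φ(7)) = (0,6) ∈ E(G2) ✓
  (4,6) → (φ(4),φ(6)) = (1,4) ∈ E(G2) ✓
All 11 edges of G1 map to edges of G2, and |E(G1)| = |E(G2)| = 11, so φ is a bijection on edges as well as vertices. Hence G1 ≅ G2.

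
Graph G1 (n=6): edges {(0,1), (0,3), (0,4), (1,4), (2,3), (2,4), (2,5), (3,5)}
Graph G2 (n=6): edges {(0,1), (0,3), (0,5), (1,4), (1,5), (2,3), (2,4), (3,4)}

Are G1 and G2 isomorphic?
Yes, isomorphic

The graphs are isomorphic.
One valid mapping φ: V(G1) → V(G2): 0→3, 1→2, 2→1, 3→0, 4→4, 5→5

Verify φ preserves adjacency — for each edge of G1, its image is an edge of G2:
  (0,1) → (φ(0),φ(1)) = (2,3) ∈ E(G2) ✓
  (0,3) → (φ(0),φ(3)) = (0,3) ∈ E(G2) ✓
  (0,4) → (φ(0),φ(4)) = (3,4) ∈ E(G2) ✓
  (1,4) → (φ(1),φ(4)) = (2,4) ∈ E(G2) ✓
  (2,3) → (φ(2),φ(3)) = (0,1) ∈ E(G2) ✓
  (2,4) → (φ(2),φ(4)) = (1,4) ∈ E(G2) ✓
  (2,5) → (φ(2),φ(5)) = (1,5) ∈ E(G2) ✓
  (3,5) → (φ(3),φ(5)) = (0,5) ∈ E(G2) ✓
All 8 edges of G1 map to edges of G2, and |E(G1)| = |E(G2)| = 8, so φ is a bijection on edges as well as vertices. Hence G1 ≅ G2.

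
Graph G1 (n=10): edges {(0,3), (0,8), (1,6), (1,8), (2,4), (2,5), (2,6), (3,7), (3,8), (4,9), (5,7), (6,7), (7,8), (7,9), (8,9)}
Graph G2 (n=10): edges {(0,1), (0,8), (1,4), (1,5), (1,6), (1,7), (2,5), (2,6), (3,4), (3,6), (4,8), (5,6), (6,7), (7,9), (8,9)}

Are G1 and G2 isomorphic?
Yes, isomorphic

The graphs are isomorphic.
One valid mapping φ: V(G1) → V(G2): 0→2, 1→3, 2→8, 3→5, 4→9, 5→0, 6→4, 7→1, 8→6, 9→7

Verify φ preserves adjacency — for each edge of G1, its image is an edge of G2:
  (0,3) → (φ(0),φ(3)) = (2,5) ∈ E(G2) ✓
  (0,8) → (φ(0),φ(8)) = (2,6) ∈ E(G2) ✓
  (1,6) → (φ(1),φ(6)) = (3,4) ∈ E(G2) ✓
  (1,8) → (φ(1),φ(8)) = (3,6) ∈ E(G2) ✓
  (2,4) → (φ(2),φ(4)) = (8,9) ∈ E(G2) ✓
  (2,5) → (φ(2),φ(5)) = (0,8) ∈ E(G2) ✓
  (2,6) → (φ(2),φ(6)) = (4,8) ∈ E(G2) ✓
  (3,7) → (φ(3),φ(7)) = (1,5) ∈ E(G2) ✓
  (3,8) → (φ(3),φ(8)) = (5,6) ∈ E(G2) ✓
  (4,9) → (φ(4),φ(9)) = (7,9) ∈ E(G2) ✓
  (5,7) → (φ(5),φ(7)) = (0,1) ∈ E(G2) ✓
  (6,7) → (φ(6),φ(7)) = (1,4) ∈ E(G2) ✓
  (7,8) → (φ(7),φ(8)) = (1,6) ∈ E(G2) ✓
  (7,9) → (φ(7),φ(9)) = (1,7) ∈ E(G2) ✓
  (8,9) → (φ(8),φ(9)) = (6,7) ∈ E(G2) ✓
All 15 edges of G1 map to edges of G2, and |E(G1)| = |E(G2)| = 15, so φ is a bijection on edges as well as vertices. Hence G1 ≅ G2.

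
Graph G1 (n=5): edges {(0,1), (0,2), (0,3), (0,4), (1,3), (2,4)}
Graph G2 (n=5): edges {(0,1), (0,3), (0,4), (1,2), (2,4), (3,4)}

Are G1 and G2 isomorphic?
No, not isomorphic

The graphs are NOT isomorphic.

Counting triangles (3-cliques): G1 has 2, G2 has 1.
Triangle count is an isomorphism invariant, so differing triangle counts rule out isomorphism.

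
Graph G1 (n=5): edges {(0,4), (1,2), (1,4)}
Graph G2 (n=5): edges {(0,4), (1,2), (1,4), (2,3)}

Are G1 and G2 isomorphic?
No, not isomorphic

The graphs are NOT isomorphic.

Counting edges: G1 has 3 edge(s); G2 has 4 edge(s).
Edge count is an isomorphism invariant (a bijection on vertices induces a bijection on edges), so differing edge counts rule out isomorphism.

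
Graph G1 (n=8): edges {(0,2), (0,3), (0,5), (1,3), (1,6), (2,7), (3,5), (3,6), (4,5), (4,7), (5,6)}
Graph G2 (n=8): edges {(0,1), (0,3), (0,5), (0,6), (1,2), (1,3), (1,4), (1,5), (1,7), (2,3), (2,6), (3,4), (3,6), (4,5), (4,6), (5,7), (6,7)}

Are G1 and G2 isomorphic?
No, not isomorphic

The graphs are NOT isomorphic.

Counting triangles (3-cliques): G1 has 3, G2 has 9.
Triangle count is an isomorphism invariant, so differing triangle counts rule out isomorphism.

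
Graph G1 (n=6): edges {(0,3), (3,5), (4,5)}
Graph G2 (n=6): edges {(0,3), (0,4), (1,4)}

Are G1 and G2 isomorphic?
Yes, isomorphic

The graphs are isomorphic.
One valid mapping φ: V(G1) → V(G2): 0→1, 1→5, 2→2, 3→4, 4→3, 5→0

Verify φ preserves adjacency — for each edge of G1, its image is an edge of G2:
  (0,3) → (φ(0),φ(3)) = (1,4) ∈ E(G2) ✓
  (3,5) → (φ(3),φ(5)) = (0,4) ∈ E(G2) ✓
  (4,5) → (φ(4),φ(5)) = (0,3) ∈ E(G2) ✓
All 3 edges of G1 map to edges of G2, and |E(G1)| = |E(G2)| = 3, so φ is a bijection on edges as well as vertices. Hence G1 ≅ G2.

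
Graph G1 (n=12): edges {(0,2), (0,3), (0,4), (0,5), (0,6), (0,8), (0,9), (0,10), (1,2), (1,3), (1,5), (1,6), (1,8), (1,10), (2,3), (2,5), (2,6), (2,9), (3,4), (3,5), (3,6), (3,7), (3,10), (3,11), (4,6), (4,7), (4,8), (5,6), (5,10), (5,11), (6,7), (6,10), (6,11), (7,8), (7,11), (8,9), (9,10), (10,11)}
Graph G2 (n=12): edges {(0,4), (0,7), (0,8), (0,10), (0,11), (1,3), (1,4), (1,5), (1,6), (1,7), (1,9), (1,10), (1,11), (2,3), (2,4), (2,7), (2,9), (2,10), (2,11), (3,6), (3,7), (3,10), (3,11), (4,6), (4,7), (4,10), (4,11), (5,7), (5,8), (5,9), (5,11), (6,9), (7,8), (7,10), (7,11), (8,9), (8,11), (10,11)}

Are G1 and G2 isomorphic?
Yes, isomorphic

The graphs are isomorphic.
One valid mapping φ: V(G1) → V(G2): 0→1, 1→2, 2→3, 3→7, 4→5, 5→10, 6→11, 7→8, 8→9, 9→6, 10→4, 11→0

Verify φ preserves adjacency — for each edge of G1, its image is an edge of G2:
  (0,2) → (φ(0),φ(2)) = (1,3) ∈ E(G2) ✓
  (0,3) → (φ(0),φ(3)) = (1,7) ∈ E(G2) ✓
  (0,4) → (φ(0),φ(4)) = (1,5) ∈ E(G2) ✓
  (0,5) → (φ(0),φ(5)) = (1,10) ∈ E(G2) ✓
  (0,6) → (φ(0),φ(6)) = (1,11) ∈ E(G2) ✓
  (0,8) → (φ(0),φ(8)) = (1,9) ∈ E(G2) ✓
  (0,9) → (φ(0),φ(9)) = (1,6) ∈ E(G2) ✓
  (0,10) → (φ(0),φ(10)) = (1,4) ∈ E(G2) ✓
  (1,2) → (φ(1),φ(2)) = (2,3) ∈ E(G2) ✓
  (1,3) → (φ(1),φ(3)) = (2,7) ∈ E(G2) ✓
  (1,5) → (φ(1),φ(5)) = (2,10) ∈ E(G2) ✓
  (1,6) → (φ(1),φ(6)) = (2,11) ∈ E(G2) ✓
  (1,8) → (φ(1),φ(8)) = (2,9) ∈ E(G2) ✓
  (1,10) → (φ(1),φ(10)) = (2,4) ∈ E(G2) ✓
  (2,3) → (φ(2),φ(3)) = (3,7) ∈ E(G2) ✓
  (2,5) → (φ(2),φ(5)) = (3,10) ∈ E(G2) ✓
  (2,6) → (φ(2),φ(6)) = (3,11) ∈ E(G2) ✓
  (2,9) → (φ(2),φ(9)) = (3,6) ∈ E(G2) ✓
  (3,4) → (φ(3),φ(4)) = (5,7) ∈ E(G2) ✓
  (3,5) → (φ(3),φ(5)) = (7,10) ∈ E(G2) ✓
  (3,6) → (φ(3),φ(6)) = (7,11) ∈ E(G2) ✓
  (3,7) → (φ(3),φ(7)) = (7,8) ∈ E(G2) ✓
  (3,10) → (φ(3),φ(10)) = (4,7) ∈ E(G2) ✓
  (3,11) → (φ(3),φ(11)) = (0,7) ∈ E(G2) ✓
  (4,6) → (φ(4),φ(6)) = (5,11) ∈ E(G2) ✓
  (4,7) → (φ(4),φ(7)) = (5,8) ∈ E(G2) ✓
  (4,8) → (φ(4),φ(8)) = (5,9) ∈ E(G2) ✓
  (5,6) → (φ(5),φ(6)) = (10,11) ∈ E(G2) ✓
  (5,10) → (φ(5),φ(10)) = (4,10) ∈ E(G2) ✓
  (5,11) → (φ(5),φ(11)) = (0,10) ∈ E(G2) ✓
  (6,7) → (φ(6),φ(7)) = (8,11) ∈ E(G2) ✓
  (6,10) → (φ(6),φ(10)) = (4,11) ∈ E(G2) ✓
  (6,11) → (φ(6),φ(11)) = (0,11) ∈ E(G2) ✓
  (7,8) → (φ(7),φ(8)) = (8,9) ∈ E(G2) ✓
  (7,11) → (φ(7),φ(11)) = (0,8) ∈ E(G2) ✓
  (8,9) → (φ(8),φ(9)) = (6,9) ∈ E(G2) ✓
  (9,10) → (φ(9),φ(10)) = (4,6) ∈ E(G2) ✓
  (10,11) → (φ(10),φ(11)) = (0,4) ∈ E(G2) ✓
All 38 edges of G1 map to edges of G2, and |E(G1)| = |E(G2)| = 38, so φ is a bijection on edges as well as vertices. Hence G1 ≅ G2.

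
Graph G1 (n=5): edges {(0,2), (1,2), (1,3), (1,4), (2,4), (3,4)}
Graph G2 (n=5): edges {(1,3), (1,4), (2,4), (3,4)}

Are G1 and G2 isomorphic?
No, not isomorphic

The graphs are NOT isomorphic.

Counting edges: G1 has 6 edge(s); G2 has 4 edge(s).
Edge count is an isomorphism invariant (a bijection on vertices induces a bijection on edges), so differing edge counts rule out isomorphism.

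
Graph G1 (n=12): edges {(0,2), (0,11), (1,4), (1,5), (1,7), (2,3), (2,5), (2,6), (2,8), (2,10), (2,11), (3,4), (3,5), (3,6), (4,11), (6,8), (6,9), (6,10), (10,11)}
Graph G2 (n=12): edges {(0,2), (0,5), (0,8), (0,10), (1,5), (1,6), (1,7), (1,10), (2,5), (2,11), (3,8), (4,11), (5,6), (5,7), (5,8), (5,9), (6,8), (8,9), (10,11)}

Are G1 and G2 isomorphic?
Yes, isomorphic

The graphs are isomorphic.
One valid mapping φ: V(G1) → V(G2): 0→7, 1→11, 2→5, 3→0, 4→10, 5→2, 6→8, 7→4, 8→9, 9→3, 10→6, 11→1

Verify φ preserves adjacency — for each edge of G1, its image is an edge of G2:
  (0,2) → (φ(0),φ(2)) = (5,7) ∈ E(G2) ✓
  (0,11) → (φ(0),φ(11)) = (1,7) ∈ E(G2) ✓
  (1,4) → (φ(1),φ(4)) = (10,11) ∈ E(G2) ✓
  (1,5) → (φ(1),φ(5)) = (2,11) ∈ E(G2) ✓
  (1,7) → (φ(1),φ(7)) = (4,11) ∈ E(G2) ✓
  (2,3) → (φ(2),φ(3)) = (0,5) ∈ E(G2) ✓
  (2,5) → (φ(2),φ(5)) = (2,5) ∈ E(G2) ✓
  (2,6) → (φ(2),φ(6)) = (5,8) ∈ E(G2) ✓
  (2,8) → (φ(2),φ(8)) = (5,9) ∈ E(G2) ✓
  (2,10) → (φ(2),φ(10)) = (5,6) ∈ E(G2) ✓
  (2,11) → (φ(2),φ(11)) = (1,5) ∈ E(G2) ✓
  (3,4) → (φ(3),φ(4)) = (0,10) ∈ E(G2) ✓
  (3,5) → (φ(3),φ(5)) = (0,2) ∈ E(G2) ✓
  (3,6) → (φ(3),φ(6)) = (0,8) ∈ E(G2) ✓
  (4,11) → (φ(4),φ(11)) = (1,10) ∈ E(G2) ✓
  (6,8) → (φ(6),φ(8)) = (8,9) ∈ E(G2) ✓
  (6,9) → (φ(6),φ(9)) = (3,8) ∈ E(G2) ✓
  (6,10) → (φ(6),φ(10)) = (6,8) ∈ E(G2) ✓
  (10,11) → (φ(10),φ(11)) = (1,6) ∈ E(G2) ✓
All 19 edges of G1 map to edges of G2, and |E(G1)| = |E(G2)| = 19, so φ is a bijection on edges as well as vertices. Hence G1 ≅ G2.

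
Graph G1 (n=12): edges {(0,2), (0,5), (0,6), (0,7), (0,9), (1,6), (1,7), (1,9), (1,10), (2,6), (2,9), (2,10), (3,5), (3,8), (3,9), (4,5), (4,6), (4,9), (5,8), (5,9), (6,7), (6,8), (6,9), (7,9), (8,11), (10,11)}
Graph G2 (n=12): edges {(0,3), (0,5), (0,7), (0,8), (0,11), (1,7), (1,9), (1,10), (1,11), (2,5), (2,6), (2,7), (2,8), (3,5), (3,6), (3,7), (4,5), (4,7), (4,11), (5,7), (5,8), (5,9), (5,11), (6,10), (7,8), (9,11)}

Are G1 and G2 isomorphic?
Yes, isomorphic

The graphs are isomorphic.
One valid mapping φ: V(G1) → V(G2): 0→0, 1→2, 2→3, 3→9, 4→4, 5→11, 6→7, 7→8, 8→1, 9→5, 10→6, 11→10

Verify φ preserves adjacency — for each edge of G1, its image is an edge of G2:
  (0,2) → (φ(0),φ(2)) = (0,3) ∈ E(G2) ✓
  (0,5) → (φ(0),φ(5)) = (0,11) ∈ E(G2) ✓
  (0,6) → (φ(0),φ(6)) = (0,7) ∈ E(G2) ✓
  (0,7) → (φ(0),φ(7)) = (0,8) ∈ E(G2) ✓
  (0,9) → (φ(0),φ(9)) = (0,5) ∈ E(G2) ✓
  (1,6) → (φ(1),φ(6)) = (2,7) ∈ E(G2) ✓
  (1,7) → (φ(1),φ(7)) = (2,8) ∈ E(G2) ✓
  (1,9) → (φ(1),φ(9)) = (2,5) ∈ E(G2) ✓
  (1,10) → (φ(1),φ(10)) = (2,6) ∈ E(G2) ✓
  (2,6) → (φ(2),φ(6)) = (3,7) ∈ E(G2) ✓
  (2,9) → (φ(2),φ(9)) = (3,5) ∈ E(G2) ✓
  (2,10) → (φ(2),φ(10)) = (3,6) ∈ E(G2) ✓
  (3,5) → (φ(3),φ(5)) = (9,11) ∈ E(G2) ✓
  (3,8) → (φ(3),φ(8)) = (1,9) ∈ E(G2) ✓
  (3,9) → (φ(3),φ(9)) = (5,9) ∈ E(G2) ✓
  (4,5) → (φ(4),φ(5)) = (4,11) ∈ E(G2) ✓
  (4,6) → (φ(4),φ(6)) = (4,7) ∈ E(G2) ✓
  (4,9) → (φ(4),φ(9)) = (4,5) ∈ E(G2) ✓
  (5,8) → (φ(5),φ(8)) = (1,11) ∈ E(G2) ✓
  (5,9) → (φ(5),φ(9)) = (5,11) ∈ E(G2) ✓
  (6,7) → (φ(6),φ(7)) = (7,8) ∈ E(G2) ✓
  (6,8) → (φ(6),φ(8)) = (1,7) ∈ E(G2) ✓
  (6,9) → (φ(6),φ(9)) = (5,7) ∈ E(G2) ✓
  (7,9) → (φ(7),φ(9)) = (5,8) ∈ E(G2) ✓
  (8,11) → (φ(8),φ(11)) = (1,10) ∈ E(G2) ✓
  (10,11) → (φ(10),φ(11)) = (6,10) ∈ E(G2) ✓
All 26 edges of G1 map to edges of G2, and |E(G1)| = |E(G2)| = 26, so φ is a bijection on edges as well as vertices. Hence G1 ≅ G2.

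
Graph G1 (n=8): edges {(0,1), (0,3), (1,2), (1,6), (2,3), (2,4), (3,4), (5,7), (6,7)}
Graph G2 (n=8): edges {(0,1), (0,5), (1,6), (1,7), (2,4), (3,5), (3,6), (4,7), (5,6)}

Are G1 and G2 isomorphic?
Yes, isomorphic

The graphs are isomorphic.
One valid mapping φ: V(G1) → V(G2): 0→0, 1→1, 2→6, 3→5, 4→3, 5→2, 6→7, 7→4

Verify φ preserves adjacency — for each edge of G1, its image is an edge of G2:
  (0,1) → (φ(0),φ(1)) = (0,1) ∈ E(G2) ✓
  (0,3) → (φ(0),φ(3)) = (0,5) ∈ E(G2) ✓
  (1,2) → (φ(1),φ(2)) = (1,6) ∈ E(G2) ✓
  (1,6) → (φ(1),φ(6)) = (1,7) ∈ E(G2) ✓
  (2,3) → (φ(2),φ(3)) = (5,6) ∈ E(G2) ✓
  (2,4) → (φ(2),φ(4)) = (3,6) ∈ E(G2) ✓
  (3,4) → (φ(3),φ(4)) = (3,5) ∈ E(G2) ✓
  (5,7) → (φ(5),φ(7)) = (2,4) ∈ E(G2) ✓
  (6,7) → (φ(6),φ(7)) = (4,7) ∈ E(G2) ✓
All 9 edges of G1 map to edges of G2, and |E(G1)| = |E(G2)| = 9, so φ is a bijection on edges as well as vertices. Hence G1 ≅ G2.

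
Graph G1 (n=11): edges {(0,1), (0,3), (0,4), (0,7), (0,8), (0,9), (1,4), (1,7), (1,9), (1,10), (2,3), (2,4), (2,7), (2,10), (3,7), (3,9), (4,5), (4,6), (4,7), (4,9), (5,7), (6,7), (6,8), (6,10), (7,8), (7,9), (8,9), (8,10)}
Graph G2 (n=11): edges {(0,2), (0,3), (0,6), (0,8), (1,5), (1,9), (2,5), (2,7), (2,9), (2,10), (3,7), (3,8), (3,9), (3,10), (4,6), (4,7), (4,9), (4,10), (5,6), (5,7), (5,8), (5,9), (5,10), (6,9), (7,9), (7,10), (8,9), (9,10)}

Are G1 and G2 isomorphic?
Yes, isomorphic

The graphs are isomorphic.
One valid mapping φ: V(G1) → V(G2): 0→10, 1→2, 2→6, 3→4, 4→5, 5→1, 6→8, 7→9, 8→3, 9→7, 10→0

Verify φ preserves adjacency — for each edge of G1, its image is an edge of G2:
  (0,1) → (φ(0),φ(1)) = (2,10) ∈ E(G2) ✓
  (0,3) → (φ(0),φ(3)) = (4,10) ∈ E(G2) ✓
  (0,4) → (φ(0),φ(4)) = (5,10) ∈ E(G2) ✓
  (0,7) → (φ(0),φ(7)) = (9,10) ∈ E(G2) ✓
  (0,8) → (φ(0),φ(8)) = (3,10) ∈ E(G2) ✓
  (0,9) → (φ(0),φ(9)) = (7,10) ∈ E(G2) ✓
  (1,4) → (φ(1),φ(4)) = (2,5) ∈ E(G2) ✓
  (1,7) → (φ(1),φ(7)) = (2,9) ∈ E(G2) ✓
  (1,9) → (φ(1),φ(9)) = (2,7) ∈ E(G2) ✓
  (1,10) → (φ(1),φ(10)) = (0,2) ∈ E(G2) ✓
  (2,3) → (φ(2),φ(3)) = (4,6) ∈ E(G2) ✓
  (2,4) → (φ(2),φ(4)) = (5,6) ∈ E(G2) ✓
  (2,7) → (φ(2),φ(7)) = (6,9) ∈ E(G2) ✓
  (2,10) → (φ(2),φ(10)) = (0,6) ∈ E(G2) ✓
  (3,7) → (φ(3),φ(7)) = (4,9) ∈ E(G2) ✓
  (3,9) → (φ(3),φ(9)) = (4,7) ∈ E(G2) ✓
  (4,5) → (φ(4),φ(5)) = (1,5) ∈ E(G2) ✓
  (4,6) → (φ(4),φ(6)) = (5,8) ∈ E(G2) ✓
  (4,7) → (φ(4),φ(7)) = (5,9) ∈ E(G2) ✓
  (4,9) → (φ(4),φ(9)) = (5,7) ∈ E(G2) ✓
  (5,7) → (φ(5),φ(7)) = (1,9) ∈ E(G2) ✓
  (6,7) → (φ(6),φ(7)) = (8,9) ∈ E(G2) ✓
  (6,8) → (φ(6),φ(8)) = (3,8) ∈ E(G2) ✓
  (6,10) → (φ(6),φ(10)) = (0,8) ∈ E(G2) ✓
  (7,8) → (φ(7),φ(8)) = (3,9) ∈ E(G2) ✓
  (7,9) → (φ(7),φ(9)) = (7,9) ∈ E(G2) ✓
  (8,9) → (φ(8),φ(9)) = (3,7) ∈ E(G2) ✓
  (8,10) → (φ(8),φ(10)) = (0,3) ∈ E(G2) ✓
All 28 edges of G1 map to edges of G2, and |E(G1)| = |E(G2)| = 28, so φ is a bijection on edges as well as vertices. Hence G1 ≅ G2.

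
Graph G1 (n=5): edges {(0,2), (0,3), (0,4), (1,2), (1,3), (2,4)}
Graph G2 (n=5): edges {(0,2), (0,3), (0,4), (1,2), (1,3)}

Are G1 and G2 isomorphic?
No, not isomorphic

The graphs are NOT isomorphic.

Counting edges: G1 has 6 edge(s); G2 has 5 edge(s).
Edge count is an isomorphism invariant (a bijection on vertices induces a bijection on edges), so differing edge counts rule out isomorphism.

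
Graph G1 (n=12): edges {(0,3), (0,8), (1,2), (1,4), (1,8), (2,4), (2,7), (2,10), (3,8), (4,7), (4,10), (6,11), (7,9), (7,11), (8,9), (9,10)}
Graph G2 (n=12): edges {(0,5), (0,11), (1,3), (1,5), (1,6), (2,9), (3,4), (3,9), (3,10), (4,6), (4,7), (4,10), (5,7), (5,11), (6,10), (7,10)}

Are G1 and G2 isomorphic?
Yes, isomorphic

The graphs are isomorphic.
One valid mapping φ: V(G1) → V(G2): 0→11, 1→7, 2→4, 3→0, 4→10, 5→8, 6→2, 7→3, 8→5, 9→1, 10→6, 11→9

Verify φ preserves adjacency — for each edge of G1, its image is an edge of G2:
  (0,3) → (φ(0),φ(3)) = (0,11) ∈ E(G2) ✓
  (0,8) → (φ(0),φ(8)) = (5,11) ∈ E(G2) ✓
  (1,2) → (φ(1),φ(2)) = (4,7) ∈ E(G2) ✓
  (1,4) → (φ(1),φ(4)) = (7,10) ∈ E(G2) ✓
  (1,8) → (φ(1),φ(8)) = (5,7) ∈ E(G2) ✓
  (2,4) → (φ(2),φ(4)) = (4,10) ∈ E(G2) ✓
  (2,7) → (φ(2),φ(7)) = (3,4) ∈ E(G2) ✓
  (2,10) → (φ(2),φ(10)) = (4,6) ∈ E(G2) ✓
  (3,8) → (φ(3),φ(8)) = (0,5) ∈ E(G2) ✓
  (4,7) → (φ(4),φ(7)) = (3,10) ∈ E(G2) ✓
  (4,10) → (φ(4),φ(10)) = (6,10) ∈ E(G2) ✓
  (6,11) → (φ(6),φ(11)) = (2,9) ∈ E(G2) ✓
  (7,9) → (φ(7),φ(9)) = (1,3) ∈ E(G2) ✓
  (7,11) → (φ(7),φ(11)) = (3,9) ∈ E(G2) ✓
  (8,9) → (φ(8),φ(9)) = (1,5) ∈ E(G2) ✓
  (9,10) → (φ(9),φ(10)) = (1,6) ∈ E(G2) ✓
All 16 edges of G1 map to edges of G2, and |E(G1)| = |E(G2)| = 16, so φ is a bijection on edges as well as vertices. Hence G1 ≅ G2.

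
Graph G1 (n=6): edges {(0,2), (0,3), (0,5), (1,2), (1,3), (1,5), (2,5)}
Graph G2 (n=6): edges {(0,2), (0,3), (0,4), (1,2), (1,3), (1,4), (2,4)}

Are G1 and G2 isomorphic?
Yes, isomorphic

The graphs are isomorphic.
One valid mapping φ: V(G1) → V(G2): 0→0, 1→1, 2→4, 3→3, 4→5, 5→2

Verify φ preserves adjacency — for each edge of G1, its image is an edge of G2:
  (0,2) → (φ(0),φ(2)) = (0,4) ∈ E(G2) ✓
  (0,3) → (φ(0),φ(3)) = (0,3) ∈ E(G2) ✓
  (0,5) → (φ(0),φ(5)) = (0,2) ∈ E(G2) ✓
  (1,2) → (φ(1),φ(2)) = (1,4) ∈ E(G2) ✓
  (1,3) → (φ(1),φ(3)) = (1,3) ∈ E(G2) ✓
  (1,5) → (φ(1),φ(5)) = (1,2) ∈ E(G2) ✓
  (2,5) → (φ(2),φ(5)) = (2,4) ∈ E(G2) ✓
All 7 edges of G1 map to edges of G2, and |E(G1)| = |E(G2)| = 7, so φ is a bijection on edges as well as vertices. Hence G1 ≅ G2.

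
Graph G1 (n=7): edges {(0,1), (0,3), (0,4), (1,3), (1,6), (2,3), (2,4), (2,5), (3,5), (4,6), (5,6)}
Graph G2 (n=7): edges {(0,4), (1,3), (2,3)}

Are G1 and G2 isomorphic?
No, not isomorphic

The graphs are NOT isomorphic.

Degrees in G1: deg(0)=3, deg(1)=3, deg(2)=3, deg(3)=4, deg(4)=3, deg(5)=3, deg(6)=3.
Sorted degree sequence of G1: [4, 3, 3, 3, 3, 3, 3].
Degrees in G2: deg(0)=1, deg(1)=1, deg(2)=1, deg(3)=2, deg(4)=1, deg(5)=0, deg(6)=0.
Sorted degree sequence of G2: [2, 1, 1, 1, 1, 0, 0].
The (sorted) degree sequence is an isomorphism invariant, so since G1 and G2 have different degree sequences they cannot be isomorphic.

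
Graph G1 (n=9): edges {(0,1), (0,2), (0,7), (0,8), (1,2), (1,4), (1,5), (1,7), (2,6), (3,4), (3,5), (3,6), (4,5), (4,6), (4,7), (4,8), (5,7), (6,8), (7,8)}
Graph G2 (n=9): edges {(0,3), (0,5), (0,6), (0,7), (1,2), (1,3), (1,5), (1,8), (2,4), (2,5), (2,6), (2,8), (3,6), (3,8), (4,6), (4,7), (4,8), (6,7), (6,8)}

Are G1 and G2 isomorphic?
Yes, isomorphic

The graphs are isomorphic.
One valid mapping φ: V(G1) → V(G2): 0→1, 1→2, 2→5, 3→7, 4→6, 5→4, 6→0, 7→8, 8→3

Verify φ preserves adjacency — for each edge of G1, its image is an edge of G2:
  (0,1) → (φ(0),φ(1)) = (1,2) ∈ E(G2) ✓
  (0,2) → (φ(0),φ(2)) = (1,5) ∈ E(G2) ✓
  (0,7) → (φ(0),φ(7)) = (1,8) ∈ E(G2) ✓
  (0,8) → (φ(0),φ(8)) = (1,3) ∈ E(G2) ✓
  (1,2) → (φ(1),φ(2)) = (2,5) ∈ E(G2) ✓
  (1,4) → (φ(1),φ(4)) = (2,6) ∈ E(G2) ✓
  (1,5) → (φ(1),φ(5)) = (2,4) ∈ E(G2) ✓
  (1,7) → (φ(1),φ(7)) = (2,8) ∈ E(G2) ✓
  (2,6) → (φ(2),φ(6)) = (0,5) ∈ E(G2) ✓
  (3,4) → (φ(3),φ(4)) = (6,7) ∈ E(G2) ✓
  (3,5) → (φ(3),φ(5)) = (4,7) ∈ E(G2) ✓
  (3,6) → (φ(3),φ(6)) = (0,7) ∈ E(G2) ✓
  (4,5) → (φ(4),φ(5)) = (4,6) ∈ E(G2) ✓
  (4,6) → (φ(4),φ(6)) = (0,6) ∈ E(G2) ✓
  (4,7) → (φ(4),φ(7)) = (6,8) ∈ E(G2) ✓
  (4,8) → (φ(4),φ(8)) = (3,6) ∈ E(G2) ✓
  (5,7) → (φ(5),φ(7)) = (4,8) ∈ E(G2) ✓
  (6,8) → (φ(6),φ(8)) = (0,3) ∈ E(G2) ✓
  (7,8) → (φ(7),φ(8)) = (3,8) ∈ E(G2) ✓
All 19 edges of G1 map to edges of G2, and |E(G1)| = |E(G2)| = 19, so φ is a bijection on edges as well as vertices. Hence G1 ≅ G2.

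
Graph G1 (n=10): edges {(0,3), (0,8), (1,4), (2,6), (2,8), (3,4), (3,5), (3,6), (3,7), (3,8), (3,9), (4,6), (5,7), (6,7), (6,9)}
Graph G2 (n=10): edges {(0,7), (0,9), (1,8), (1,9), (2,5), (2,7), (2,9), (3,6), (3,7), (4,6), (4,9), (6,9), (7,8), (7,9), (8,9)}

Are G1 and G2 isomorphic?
Yes, isomorphic

The graphs are isomorphic.
One valid mapping φ: V(G1) → V(G2): 0→4, 1→5, 2→3, 3→9, 4→2, 5→1, 6→7, 7→8, 8→6, 9→0

Verify φ preserves adjacency — for each edge of G1, its image is an edge of G2:
  (0,3) → (φ(0),φ(3)) = (4,9) ∈ E(G2) ✓
  (0,8) → (φ(0),φ(8)) = (4,6) ∈ E(G2) ✓
  (1,4) → (φ(1),φ(4)) = (2,5) ∈ E(G2) ✓
  (2,6) → (φ(2),φ(6)) = (3,7) ∈ E(G2) ✓
  (2,8) → (φ(2),φ(8)) = (3,6) ∈ E(G2) ✓
  (3,4) → (φ(3),φ(4)) = (2,9) ∈ E(G2) ✓
  (3,5) → (φ(3),φ(5)) = (1,9) ∈ E(G2) ✓
  (3,6) → (φ(3),φ(6)) = (7,9) ∈ E(G2) ✓
  (3,7) → (φ(3),φ(7)) = (8,9) ∈ E(G2) ✓
  (3,8) → (φ(3),φ(8)) = (6,9) ∈ E(G2) ✓
  (3,9) → (φ(3),φ(9)) = (0,9) ∈ E(G2) ✓
  (4,6) → (φ(4),φ(6)) = (2,7) ∈ E(G2) ✓
  (5,7) → (φ(5),φ(7)) = (1,8) ∈ E(G2) ✓
  (6,7) → (φ(6),φ(7)) = (7,8) ∈ E(G2) ✓
  (6,9) → (φ(6),φ(9)) = (0,7) ∈ E(G2) ✓
All 15 edges of G1 map to edges of G2, and |E(G1)| = |E(G2)| = 15, so φ is a bijection on edges as well as vertices. Hence G1 ≅ G2.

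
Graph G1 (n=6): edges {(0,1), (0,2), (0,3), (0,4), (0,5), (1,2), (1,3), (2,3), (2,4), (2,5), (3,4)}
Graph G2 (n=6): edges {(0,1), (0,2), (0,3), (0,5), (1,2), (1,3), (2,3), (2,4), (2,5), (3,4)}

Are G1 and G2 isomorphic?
No, not isomorphic

The graphs are NOT isomorphic.

Counting edges: G1 has 11 edge(s); G2 has 10 edge(s).
Edge count is an isomorphism invariant (a bijection on vertices induces a bijection on edges), so differing edge counts rule out isomorphism.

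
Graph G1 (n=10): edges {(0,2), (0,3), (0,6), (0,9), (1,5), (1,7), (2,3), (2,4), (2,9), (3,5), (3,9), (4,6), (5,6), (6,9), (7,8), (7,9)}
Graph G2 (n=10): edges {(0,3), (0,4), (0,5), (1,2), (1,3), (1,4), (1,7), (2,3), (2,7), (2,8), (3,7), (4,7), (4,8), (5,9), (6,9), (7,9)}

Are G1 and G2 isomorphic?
Yes, isomorphic

The graphs are isomorphic.
One valid mapping φ: V(G1) → V(G2): 0→1, 1→5, 2→2, 3→3, 4→8, 5→0, 6→4, 7→9, 8→6, 9→7

Verify φ preserves adjacency — for each edge of G1, its image is an edge of G2:
  (0,2) → (φ(0),φ(2)) = (1,2) ∈ E(G2) ✓
  (0,3) → (φ(0),φ(3)) = (1,3) ∈ E(G2) ✓
  (0,6) → (φ(0),φ(6)) = (1,4) ∈ E(G2) ✓
  (0,9) → (φ(0),φ(9)) = (1,7) ∈ E(G2) ✓
  (1,5) → (φ(1),φ(5)) = (0,5) ∈ E(G2) ✓
  (1,7) → (φ(1),φ(7)) = (5,9) ∈ E(G2) ✓
  (2,3) → (φ(2),φ(3)) = (2,3) ∈ E(G2) ✓
  (2,4) → (φ(2),φ(4)) = (2,8) ∈ E(G2) ✓
  (2,9) → (φ(2),φ(9)) = (2,7) ∈ E(G2) ✓
  (3,5) → (φ(3),φ(5)) = (0,3) ∈ E(G2) ✓
  (3,9) → (φ(3),φ(9)) = (3,7) ∈ E(G2) ✓
  (4,6) → (φ(4),φ(6)) = (4,8) ∈ E(G2) ✓
  (5,6) → (φ(5),φ(6)) = (0,4) ∈ E(G2) ✓
  (6,9) → (φ(6),φ(9)) = (4,7) ∈ E(G2) ✓
  (7,8) → (φ(7),φ(8)) = (6,9) ∈ E(G2) ✓
  (7,9) → (φ(7),φ(9)) = (7,9) ∈ E(G2) ✓
All 16 edges of G1 map to edges of G2, and |E(G1)| = |E(G2)| = 16, so φ is a bijection on edges as well as vertices. Hence G1 ≅ G2.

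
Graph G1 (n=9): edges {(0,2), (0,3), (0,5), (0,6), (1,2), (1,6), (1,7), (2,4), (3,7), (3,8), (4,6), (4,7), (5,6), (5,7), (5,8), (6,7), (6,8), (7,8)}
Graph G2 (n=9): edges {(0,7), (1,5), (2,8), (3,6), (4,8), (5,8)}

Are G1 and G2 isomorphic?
No, not isomorphic

The graphs are NOT isomorphic.

Connected components of G1: 1 component(s) with vertex sets [[0, 1, 2, 3, 4, 5, 6, 7, 8]], sizes [9].
Connected components of G2: 3 component(s) with vertex sets [[0, 7], [3, 6], [1, 2, 4, 5, 8]], sizes [2, 2, 5].
The number of connected components (and the multiset of component sizes) is an isomorphism invariant — an isomorphism maps each component of G1 bijectively onto a component of G2. Since G1 has 1 component(s) and G2 has 3, they cannot be isomorphic.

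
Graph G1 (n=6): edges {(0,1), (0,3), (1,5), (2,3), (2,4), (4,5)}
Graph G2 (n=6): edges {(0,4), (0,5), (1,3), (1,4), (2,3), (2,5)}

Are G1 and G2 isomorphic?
Yes, isomorphic

The graphs are isomorphic.
One valid mapping φ: V(G1) → V(G2): 0→3, 1→1, 2→5, 3→2, 4→0, 5→4

Verify φ preserves adjacency — for each edge of G1, its image is an edge of G2:
  (0,1) → (φ(0),φ(1)) = (1,3) ∈ E(G2) ✓
  (0,3) → (φ(0),φ(3)) = (2,3) ∈ E(G2) ✓
  (1,5) → (φ(1),φ(5)) = (1,4) ∈ E(G2) ✓
  (2,3) → (φ(2),φ(3)) = (2,5) ∈ E(G2) ✓
  (2,4) → (φ(2),φ(4)) = (0,5) ∈ E(G2) ✓
  (4,5) → (φ(4),φ(5)) = (0,4) ∈ E(G2) ✓
All 6 edges of G1 map to edges of G2, and |E(G1)| = |E(G2)| = 6, so φ is a bijection on edges as well as vertices. Hence G1 ≅ G2.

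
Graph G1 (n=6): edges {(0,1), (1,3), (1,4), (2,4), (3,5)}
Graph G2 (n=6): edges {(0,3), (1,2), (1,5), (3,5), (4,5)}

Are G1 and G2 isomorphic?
Yes, isomorphic

The graphs are isomorphic.
One valid mapping φ: V(G1) → V(G2): 0→4, 1→5, 2→0, 3→1, 4→3, 5→2

Verify φ preserves adjacency — for each edge of G1, its image is an edge of G2:
  (0,1) → (φ(0),φ(1)) = (4,5) ∈ E(G2) ✓
  (1,3) → (φ(1),φ(3)) = (1,5) ∈ E(G2) ✓
  (1,4) → (φ(1),φ(4)) = (3,5) ∈ E(G2) ✓
  (2,4) → (φ(2),φ(4)) = (0,3) ∈ E(G2) ✓
  (3,5) → (φ(3),φ(5)) = (1,2) ∈ E(G2) ✓
All 5 edges of G1 map to edges of G2, and |E(G1)| = |E(G2)| = 5, so φ is a bijection on edges as well as vertices. Hence G1 ≅ G2.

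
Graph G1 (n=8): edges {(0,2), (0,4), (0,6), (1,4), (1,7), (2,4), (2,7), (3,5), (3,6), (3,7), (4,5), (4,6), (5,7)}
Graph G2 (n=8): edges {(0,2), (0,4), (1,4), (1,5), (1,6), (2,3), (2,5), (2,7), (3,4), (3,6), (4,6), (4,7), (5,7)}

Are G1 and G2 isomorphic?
Yes, isomorphic

The graphs are isomorphic.
One valid mapping φ: V(G1) → V(G2): 0→6, 1→0, 2→3, 3→5, 4→4, 5→7, 6→1, 7→2

Verify φ preserves adjacency — for each edge of G1, its image is an edge of G2:
  (0,2) → (φ(0),φ(2)) = (3,6) ∈ E(G2) ✓
  (0,4) → (φ(0),φ(4)) = (4,6) ∈ E(G2) ✓
  (0,6) → (φ(0),φ(6)) = (1,6) ∈ E(G2) ✓
  (1,4) → (φ(1),φ(4)) = (0,4) ∈ E(G2) ✓
  (1,7) → (φ(1),φ(7)) = (0,2) ∈ E(G2) ✓
  (2,4) → (φ(2),φ(4)) = (3,4) ∈ E(G2) ✓
  (2,7) → (φ(2),φ(7)) = (2,3) ∈ E(G2) ✓
  (3,5) → (φ(3),φ(5)) = (5,7) ∈ E(G2) ✓
  (3,6) → (φ(3),φ(6)) = (1,5) ∈ E(G2) ✓
  (3,7) → (φ(3),φ(7)) = (2,5) ∈ E(G2) ✓
  (4,5) → (φ(4),φ(5)) = (4,7) ∈ E(G2) ✓
  (4,6) → (φ(4),φ(6)) = (1,4) ∈ E(G2) ✓
  (5,7) → (φ(5),φ(7)) = (2,7) ∈ E(G2) ✓
All 13 edges of G1 map to edges of G2, and |E(G1)| = |E(G2)| = 13, so φ is a bijection on edges as well as vertices. Hence G1 ≅ G2.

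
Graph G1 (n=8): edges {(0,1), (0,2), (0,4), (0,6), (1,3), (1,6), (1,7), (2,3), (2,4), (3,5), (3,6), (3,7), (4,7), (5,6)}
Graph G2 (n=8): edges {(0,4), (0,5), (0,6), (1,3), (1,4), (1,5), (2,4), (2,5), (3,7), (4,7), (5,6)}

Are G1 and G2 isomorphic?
No, not isomorphic

The graphs are NOT isomorphic.

Counting triangles (3-cliques): G1 has 5, G2 has 1.
Triangle count is an isomorphism invariant, so differing triangle counts rule out isomorphism.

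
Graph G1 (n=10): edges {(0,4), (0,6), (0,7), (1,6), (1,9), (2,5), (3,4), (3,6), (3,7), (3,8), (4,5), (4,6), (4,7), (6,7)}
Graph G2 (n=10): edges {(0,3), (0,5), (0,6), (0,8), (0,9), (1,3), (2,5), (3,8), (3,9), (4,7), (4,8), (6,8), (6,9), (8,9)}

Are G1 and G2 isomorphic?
Yes, isomorphic

The graphs are isomorphic.
One valid mapping φ: V(G1) → V(G2): 0→6, 1→5, 2→7, 3→3, 4→8, 5→4, 6→0, 7→9, 8→1, 9→2

Verify φ preserves adjacency — for each edge of G1, its image is an edge of G2:
  (0,4) → (φ(0),φ(4)) = (6,8) ∈ E(G2) ✓
  (0,6) → (φ(0),φ(6)) = (0,6) ∈ E(G2) ✓
  (0,7) → (φ(0),φ(7)) = (6,9) ∈ E(G2) ✓
  (1,6) → (φ(1),φ(6)) = (0,5) ∈ E(G2) ✓
  (1,9) → (φ(1),φ(9)) = (2,5) ∈ E(G2) ✓
  (2,5) → (φ(2),φ(5)) = (4,7) ∈ E(G2) ✓
  (3,4) → (φ(3),φ(4)) = (3,8) ∈ E(G2) ✓
  (3,6) → (φ(3),φ(6)) = (0,3) ∈ E(G2) ✓
  (3,7) → (φ(3),φ(7)) = (3,9) ∈ E(G2) ✓
  (3,8) → (φ(3),φ(8)) = (1,3) ∈ E(G2) ✓
  (4,5) → (φ(4),φ(5)) = (4,8) ∈ E(G2) ✓
  (4,6) → (φ(4),φ(6)) = (0,8) ∈ E(G2) ✓
  (4,7) → (φ(4),φ(7)) = (8,9) ∈ E(G2) ✓
  (6,7) → (φ(6),φ(7)) = (0,9) ∈ E(G2) ✓
All 14 edges of G1 map to edges of G2, and |E(G1)| = |E(G2)| = 14, so φ is a bijection on edges as well as vertices. Hence G1 ≅ G2.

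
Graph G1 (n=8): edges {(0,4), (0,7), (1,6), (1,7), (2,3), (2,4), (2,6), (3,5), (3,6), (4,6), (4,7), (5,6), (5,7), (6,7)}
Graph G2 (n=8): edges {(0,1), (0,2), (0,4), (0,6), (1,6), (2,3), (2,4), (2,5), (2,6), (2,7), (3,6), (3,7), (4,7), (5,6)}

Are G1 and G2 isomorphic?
Yes, isomorphic

The graphs are isomorphic.
One valid mapping φ: V(G1) → V(G2): 0→1, 1→5, 2→4, 3→7, 4→0, 5→3, 6→2, 7→6

Verify φ preserves adjacency — for each edge of G1, its image is an edge of G2:
  (0,4) → (φ(0),φ(4)) = (0,1) ∈ E(G2) ✓
  (0,7) → (φ(0),φ(7)) = (1,6) ∈ E(G2) ✓
  (1,6) → (φ(1),φ(6)) = (2,5) ∈ E(G2) ✓
  (1,7) → (φ(1),φ(7)) = (5,6) ∈ E(G2) ✓
  (2,3) → (φ(2),φ(3)) = (4,7) ∈ E(G2) ✓
  (2,4) → (φ(2),φ(4)) = (0,4) ∈ E(G2) ✓
  (2,6) → (φ(2),φ(6)) = (2,4) ∈ E(G2) ✓
  (3,5) → (φ(3),φ(5)) = (3,7) ∈ E(G2) ✓
  (3,6) → (φ(3),φ(6)) = (2,7) ∈ E(G2) ✓
  (4,6) → (φ(4),φ(6)) = (0,2) ∈ E(G2) ✓
  (4,7) → (φ(4),φ(7)) = (0,6) ∈ E(G2) ✓
  (5,6) → (φ(5),φ(6)) = (2,3) ∈ E(G2) ✓
  (5,7) → (φ(5),φ(7)) = (3,6) ∈ E(G2) ✓
  (6,7) → (φ(6),φ(7)) = (2,6) ∈ E(G2) ✓
All 14 edges of G1 map to edges of G2, and |E(G1)| = |E(G2)| = 14, so φ is a bijection on edges as well as vertices. Hence G1 ≅ G2.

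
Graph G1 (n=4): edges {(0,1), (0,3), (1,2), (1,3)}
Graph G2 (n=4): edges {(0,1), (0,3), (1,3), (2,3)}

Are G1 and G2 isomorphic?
Yes, isomorphic

The graphs are isomorphic.
One valid mapping φ: V(G1) → V(G2): 0→1, 1→3, 2→2, 3→0

Verify φ preserves adjacency — for each edge of G1, its image is an edge of G2:
  (0,1) → (φ(0),φ(1)) = (1,3) ∈ E(G2) ✓
  (0,3) → (φ(0),φ(3)) = (0,1) ∈ E(G2) ✓
  (1,2) → (φ(1),φ(2)) = (2,3) ∈ E(G2) ✓
  (1,3) → (φ(1),φ(3)) = (0,3) ∈ E(G2) ✓
All 4 edges of G1 map to edges of G2, and |E(G1)| = |E(G2)| = 4, so φ is a bijection on edges as well as vertices. Hence G1 ≅ G2.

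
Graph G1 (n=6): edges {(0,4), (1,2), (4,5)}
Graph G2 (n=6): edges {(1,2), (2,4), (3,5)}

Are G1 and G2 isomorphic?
Yes, isomorphic

The graphs are isomorphic.
One valid mapping φ: V(G1) → V(G2): 0→1, 1→3, 2→5, 3→0, 4→2, 5→4

Verify φ preserves adjacency — for each edge of G1, its image is an edge of G2:
  (0,4) → (φ(0),φ(4)) = (1,2) ∈ E(G2) ✓
  (1,2) → (φ(1),φ(2)) = (3,5) ∈ E(G2) ✓
  (4,5) → (φ(4),φ(5)) = (2,4) ∈ E(G2) ✓
All 3 edges of G1 map to edges of G2, and |E(G1)| = |E(G2)| = 3, so φ is a bijection on edges as well as vertices. Hence G1 ≅ G2.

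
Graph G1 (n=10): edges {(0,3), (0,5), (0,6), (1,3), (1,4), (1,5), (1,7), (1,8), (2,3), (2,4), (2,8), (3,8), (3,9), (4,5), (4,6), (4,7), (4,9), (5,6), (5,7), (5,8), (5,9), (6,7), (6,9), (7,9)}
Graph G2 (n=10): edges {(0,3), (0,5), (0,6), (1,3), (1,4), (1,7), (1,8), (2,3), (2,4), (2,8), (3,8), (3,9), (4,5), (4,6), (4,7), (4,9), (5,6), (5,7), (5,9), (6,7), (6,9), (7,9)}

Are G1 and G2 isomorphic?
No, not isomorphic

The graphs are NOT isomorphic.

Counting edges: G1 has 24 edge(s); G2 has 22 edge(s).
Edge count is an isomorphism invariant (a bijection on vertices induces a bijection on edges), so differing edge counts rule out isomorphism.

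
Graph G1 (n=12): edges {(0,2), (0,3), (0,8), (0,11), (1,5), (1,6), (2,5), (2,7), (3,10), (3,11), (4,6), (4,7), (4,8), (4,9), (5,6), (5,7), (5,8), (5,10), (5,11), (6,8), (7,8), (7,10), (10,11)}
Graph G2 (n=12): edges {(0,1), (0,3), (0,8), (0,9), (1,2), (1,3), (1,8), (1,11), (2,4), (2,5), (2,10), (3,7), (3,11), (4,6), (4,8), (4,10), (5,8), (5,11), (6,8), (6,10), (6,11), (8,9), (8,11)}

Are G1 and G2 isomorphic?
Yes, isomorphic

The graphs are isomorphic.
One valid mapping φ: V(G1) → V(G2): 0→2, 1→9, 2→5, 3→10, 4→3, 5→8, 6→0, 7→11, 8→1, 9→7, 10→6, 11→4

Verify φ preserves adjacency — for each edge of G1, its image is an edge of G2:
  (0,2) → (φ(0),φ(2)) = (2,5) ∈ E(G2) ✓
  (0,3) → (φ(0),φ(3)) = (2,10) ∈ E(G2) ✓
  (0,8) → (φ(0),φ(8)) = (1,2) ∈ E(G2) ✓
  (0,11) → (φ(0),φ(11)) = (2,4) ∈ E(G2) ✓
  (1,5) → (φ(1),φ(5)) = (8,9) ∈ E(G2) ✓
  (1,6) → (φ(1),φ(6)) = (0,9) ∈ E(G2) ✓
  (2,5) → (φ(2),φ(5)) = (5,8) ∈ E(G2) ✓
  (2,7) → (φ(2),φ(7)) = (5,11) ∈ E(G2) ✓
  (3,10) → (φ(3),φ(10)) = (6,10) ∈ E(G2) ✓
  (3,11) → (φ(3),φ(11)) = (4,10) ∈ E(G2) ✓
  (4,6) → (φ(4),φ(6)) = (0,3) ∈ E(G2) ✓
  (4,7) → (φ(4),φ(7)) = (3,11) ∈ E(G2) ✓
  (4,8) → (φ(4),φ(8)) = (1,3) ∈ E(G2) ✓
  (4,9) → (φ(4),φ(9)) = (3,7) ∈ E(G2) ✓
  (5,6) → (φ(5),φ(6)) = (0,8) ∈ E(G2) ✓
  (5,7) → (φ(5),φ(7)) = (8,11) ∈ E(G2) ✓
  (5,8) → (φ(5),φ(8)) = (1,8) ∈ E(G2) ✓
  (5,10) → (φ(5),φ(10)) = (6,8) ∈ E(G2) ✓
  (5,11) → (φ(5),φ(11)) = (4,8) ∈ E(G2) ✓
  (6,8) → (φ(6),φ(8)) = (0,1) ∈ E(G2) ✓
  (7,8) → (φ(7),φ(8)) = (1,11) ∈ E(G2) ✓
  (7,10) → (φ(7),φ(10)) = (6,11) ∈ E(G2) ✓
  (10,11) → (φ(10),φ(11)) = (4,6) ∈ E(G2) ✓
All 23 edges of G1 map to edges of G2, and |E(G1)| = |E(G2)| = 23, so φ is a bijection on edges as well as vertices. Hence G1 ≅ G2.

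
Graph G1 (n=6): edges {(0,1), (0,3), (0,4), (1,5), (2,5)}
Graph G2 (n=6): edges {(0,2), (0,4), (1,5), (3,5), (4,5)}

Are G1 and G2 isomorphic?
Yes, isomorphic

The graphs are isomorphic.
One valid mapping φ: V(G1) → V(G2): 0→5, 1→4, 2→2, 3→3, 4→1, 5→0

Verify φ preserves adjacency — for each edge of G1, its image is an edge of G2:
  (0,1) → (φ(0),φ(1)) = (4,5) ∈ E(G2) ✓
  (0,3) → (φ(0),φ(3)) = (3,5) ∈ E(G2) ✓
  (0,4) → (φ(0),φ(4)) = (1,5) ∈ E(G2) ✓
  (1,5) → (φ(1),φ(5)) = (0,4) ∈ E(G2) ✓
  (2,5) → (φ(2),φ(5)) = (0,2) ∈ E(G2) ✓
All 5 edges of G1 map to edges of G2, and |E(G1)| = |E(G2)| = 5, so φ is a bijection on edges as well as vertices. Hence G1 ≅ G2.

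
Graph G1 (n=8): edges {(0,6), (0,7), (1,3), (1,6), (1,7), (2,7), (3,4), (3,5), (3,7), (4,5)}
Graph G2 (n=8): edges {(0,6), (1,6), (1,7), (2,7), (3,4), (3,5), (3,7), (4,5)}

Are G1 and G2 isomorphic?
No, not isomorphic

The graphs are NOT isomorphic.

Counting edges: G1 has 10 edge(s); G2 has 8 edge(s).
Edge count is an isomorphism invariant (a bijection on vertices induces a bijection on edges), so differing edge counts rule out isomorphism.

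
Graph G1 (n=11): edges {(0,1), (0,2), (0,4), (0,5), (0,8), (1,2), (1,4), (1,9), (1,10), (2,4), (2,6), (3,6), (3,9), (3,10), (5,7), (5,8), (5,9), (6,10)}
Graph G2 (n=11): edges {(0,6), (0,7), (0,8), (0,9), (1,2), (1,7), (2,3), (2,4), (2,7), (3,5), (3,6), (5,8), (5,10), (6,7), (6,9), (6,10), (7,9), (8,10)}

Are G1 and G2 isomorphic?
Yes, isomorphic

The graphs are isomorphic.
One valid mapping φ: V(G1) → V(G2): 0→7, 1→6, 2→0, 3→5, 4→9, 5→2, 6→8, 7→4, 8→1, 9→3, 10→10

Verify φ preserves adjacency — for each edge of G1, its image is an edge of G2:
  (0,1) → (φ(0),φ(1)) = (6,7) ∈ E(G2) ✓
  (0,2) → (φ(0),φ(2)) = (0,7) ∈ E(G2) ✓
  (0,4) → (φ(0),φ(4)) = (7,9) ∈ E(G2) ✓
  (0,5) → (φ(0),φ(5)) = (2,7) ∈ E(G2) ✓
  (0,8) → (φ(0),φ(8)) = (1,7) ∈ E(G2) ✓
  (1,2) → (φ(1),φ(2)) = (0,6) ∈ E(G2) ✓
  (1,4) → (φ(1),φ(4)) = (6,9) ∈ E(G2) ✓
  (1,9) → (φ(1),φ(9)) = (3,6) ∈ E(G2) ✓
  (1,10) → (φ(1),φ(10)) = (6,10) ∈ E(G2) ✓
  (2,4) → (φ(2),φ(4)) = (0,9) ∈ E(G2) ✓
  (2,6) → (φ(2),φ(6)) = (0,8) ∈ E(G2) ✓
  (3,6) → (φ(3),φ(6)) = (5,8) ∈ E(G2) ✓
  (3,9) → (φ(3),φ(9)) = (3,5) ∈ E(G2) ✓
  (3,10) → (φ(3),φ(10)) = (5,10) ∈ E(G2) ✓
  (5,7) → (φ(5),φ(7)) = (2,4) ∈ E(G2) ✓
  (5,8) → (φ(5),φ(8)) = (1,2) ∈ E(G2) ✓
  (5,9) → (φ(5),φ(9)) = (2,3) ∈ E(G2) ✓
  (6,10) → (φ(6),φ(10)) = (8,10) ∈ E(G2) ✓
All 18 edges of G1 map to edges of G2, and |E(G1)| = |E(G2)| = 18, so φ is a bijection on edges as well as vertices. Hence G1 ≅ G2.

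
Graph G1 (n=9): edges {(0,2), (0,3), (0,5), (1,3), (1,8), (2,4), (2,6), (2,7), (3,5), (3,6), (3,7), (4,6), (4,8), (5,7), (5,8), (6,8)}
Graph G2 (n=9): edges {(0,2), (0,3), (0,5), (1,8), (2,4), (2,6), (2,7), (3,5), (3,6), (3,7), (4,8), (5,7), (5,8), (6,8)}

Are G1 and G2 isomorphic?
No, not isomorphic

The graphs are NOT isomorphic.

Counting edges: G1 has 16 edge(s); G2 has 14 edge(s).
Edge count is an isomorphism invariant (a bijection on vertices induces a bijection on edges), so differing edge counts rule out isomorphism.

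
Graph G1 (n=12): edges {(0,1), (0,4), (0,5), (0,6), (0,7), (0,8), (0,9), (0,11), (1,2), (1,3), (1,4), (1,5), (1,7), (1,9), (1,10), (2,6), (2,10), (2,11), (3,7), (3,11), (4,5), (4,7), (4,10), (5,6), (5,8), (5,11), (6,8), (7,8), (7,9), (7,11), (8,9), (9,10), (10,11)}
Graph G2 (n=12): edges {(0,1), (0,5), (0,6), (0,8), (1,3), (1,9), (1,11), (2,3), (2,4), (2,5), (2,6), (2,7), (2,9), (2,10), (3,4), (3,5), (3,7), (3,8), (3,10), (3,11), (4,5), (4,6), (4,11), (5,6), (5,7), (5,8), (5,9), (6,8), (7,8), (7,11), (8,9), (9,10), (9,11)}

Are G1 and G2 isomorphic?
Yes, isomorphic

The graphs are isomorphic.
One valid mapping φ: V(G1) → V(G2): 0→5, 1→3, 2→1, 3→10, 4→7, 5→8, 6→0, 7→2, 8→6, 9→4, 10→11, 11→9

Verify φ preserves adjacency — for each edge of G1, its image is an edge of G2:
  (0,1) → (φ(0),φ(1)) = (3,5) ∈ E(G2) ✓
  (0,4) → (φ(0),φ(4)) = (5,7) ∈ E(G2) ✓
  (0,5) → (φ(0),φ(5)) = (5,8) ∈ E(G2) ✓
  (0,6) → (φ(0),φ(6)) = (0,5) ∈ E(G2) ✓
  (0,7) → (φ(0),φ(7)) = (2,5) ∈ E(G2) ✓
  (0,8) → (φ(0),φ(8)) = (5,6) ∈ E(G2) ✓
  (0,9) → (φ(0),φ(9)) = (4,5) ∈ E(G2) ✓
  (0,11) → (φ(0),φ(11)) = (5,9) ∈ E(G2) ✓
  (1,2) → (φ(1),φ(2)) = (1,3) ∈ E(G2) ✓
  (1,3) → (φ(1),φ(3)) = (3,10) ∈ E(G2) ✓
  (1,4) → (φ(1),φ(4)) = (3,7) ∈ E(G2) ✓
  (1,5) → (φ(1),φ(5)) = (3,8) ∈ E(G2) ✓
  (1,7) → (φ(1),φ(7)) = (2,3) ∈ E(G2) ✓
  (1,9) → (φ(1),φ(9)) = (3,4) ∈ E(G2) ✓
  (1,10) → (φ(1),φ(10)) = (3,11) ∈ E(G2) ✓
  (2,6) → (φ(2),φ(6)) = (0,1) ∈ E(G2) ✓
  (2,10) → (φ(2),φ(10)) = (1,11) ∈ E(G2) ✓
  (2,11) → (φ(2),φ(11)) = (1,9) ∈ E(G2) ✓
  (3,7) → (φ(3),φ(7)) = (2,10) ∈ E(G2) ✓
  (3,11) → (φ(3),φ(11)) = (9,10) ∈ E(G2) ✓
  (4,5) → (φ(4),φ(5)) = (7,8) ∈ E(G2) ✓
  (4,7) → (φ(4),φ(7)) = (2,7) ∈ E(G2) ✓
  (4,10) → (φ(4),φ(10)) = (7,11) ∈ E(G2) ✓
  (5,6) → (φ(5),φ(6)) = (0,8) ∈ E(G2) ✓
  (5,8) → (φ(5),φ(8)) = (6,8) ∈ E(G2) ✓
  (5,11) → (φ(5),φ(11)) = (8,9) ∈ E(G2) ✓
  (6,8) → (φ(6),φ(8)) = (0,6) ∈ E(G2) ✓
  (7,8) → (φ(7),φ(8)) = (2,6) ∈ E(G2) ✓
  (7,9) → (φ(7),φ(9)) = (2,4) ∈ E(G2) ✓
  (7,11) → (φ(7),φ(11)) = (2,9) ∈ E(G2) ✓
  (8,9) → (φ(8),φ(9)) = (4,6) ∈ E(G2) ✓
  (9,10) → (φ(9),φ(10)) = (4,11) ∈ E(G2) ✓
  (10,11) → (φ(10),φ(11)) = (9,11) ∈ E(G2) ✓
All 33 edges of G1 map to edges of G2, and |E(G1)| = |E(G2)| = 33, so φ is a bijection on edges as well as vertices. Hence G1 ≅ G2.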